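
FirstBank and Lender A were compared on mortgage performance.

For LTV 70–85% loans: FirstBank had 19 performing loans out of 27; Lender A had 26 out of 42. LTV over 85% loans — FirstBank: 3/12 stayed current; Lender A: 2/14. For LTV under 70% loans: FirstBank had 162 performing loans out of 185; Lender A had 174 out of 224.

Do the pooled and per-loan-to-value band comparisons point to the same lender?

Yes

LTV 70–85%: FirstBank 19/27 = 70.4%, Lender A 26/42 = 61.9% → FirstBank
LTV over 85%: FirstBank 3/12 = 25.0%, Lender A 2/14 = 14.3% → FirstBank
LTV under 70%: FirstBank 162/185 = 87.6%, Lender A 174/224 = 77.7% → FirstBank
Overall: FirstBank 184/224 = 82.1%, Lender A 202/280 = 72.1% → FirstBank
FirstBank wins overall and in every loan-to-value group — no reversal.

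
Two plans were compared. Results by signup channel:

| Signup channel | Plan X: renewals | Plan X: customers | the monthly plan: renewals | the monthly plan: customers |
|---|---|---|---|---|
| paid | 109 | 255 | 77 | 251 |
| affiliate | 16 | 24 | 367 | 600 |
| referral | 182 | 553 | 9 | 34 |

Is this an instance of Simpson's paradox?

Yes

Paid: Plan X 109/255 = 42.7%, the monthly plan 77/251 = 30.7% → Plan X
Affiliate: Plan X 16/24 = 66.7%, the monthly plan 367/600 = 61.2% → Plan X
Referral: Plan X 182/553 = 32.9%, the monthly plan 9/34 = 26.5% → Plan X
Overall: Plan X 307/832 = 36.9%, the monthly plan 453/885 = 51.2% → the monthly plan
Plan X wins each signup group but the monthly plan wins overall — the comparison reverses. Plan X's customers skew toward referral, which has a lower base rate.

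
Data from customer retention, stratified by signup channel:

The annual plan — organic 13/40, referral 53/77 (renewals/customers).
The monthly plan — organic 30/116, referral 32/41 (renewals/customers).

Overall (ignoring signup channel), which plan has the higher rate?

the annual plan

Organic: the annual plan 13/40 = 32.5%, the monthly plan 30/116 = 25.9% → the annual plan
Referral: the annual plan 53/77 = 68.8%, the monthly plan 32/41 = 78.0% → the monthly plan
Overall: the annual plan 66/117 = 56.4%, the monthly plan 62/157 = 39.5% → the annual plan
(Neither sweeps every signup group, but the annual plan has the higher pooled rate.)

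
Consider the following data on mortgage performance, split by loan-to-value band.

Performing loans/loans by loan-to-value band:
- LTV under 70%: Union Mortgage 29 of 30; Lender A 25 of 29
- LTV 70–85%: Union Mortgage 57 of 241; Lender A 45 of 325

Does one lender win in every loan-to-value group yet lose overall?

LTV under 70%: Union Mortgage 29/30 = 96.7%, Lender A 25/29 = 86.2% → Union Mortgage
LTV 70–85%: Union Mortgage 57/241 = 23.7%, Lender A 45/325 = 13.8% → Union Mortgage
Overall: Union Mortgage 86/271 = 31.7%, Lender A 70/354 = 19.8% → Union Mortgage
Union Mortgage wins overall and in every loan-to-value group — no reversal.

No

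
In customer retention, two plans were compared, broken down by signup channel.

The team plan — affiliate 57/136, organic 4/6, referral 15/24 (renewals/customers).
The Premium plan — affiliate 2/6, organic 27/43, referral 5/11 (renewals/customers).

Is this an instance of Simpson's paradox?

Affiliate: the team plan 57/136 = 41.9%, the Premium plan 2/6 = 33.3% → the team plan
Organic: the team plan 4/6 = 66.7%, the Premium plan 27/43 = 62.8% → the team plan
Referral: the team plan 15/24 = 62.5%, the Premium plan 5/11 = 45.5% → the team plan
Overall: the team plan 76/166 = 45.8%, the Premium plan 34/60 = 56.7% → the Premium plan
The team plan wins each signup group but the Premium plan wins overall — the comparison reverses. The team plan's customers skew toward affiliate, which has a lower base rate.

Yes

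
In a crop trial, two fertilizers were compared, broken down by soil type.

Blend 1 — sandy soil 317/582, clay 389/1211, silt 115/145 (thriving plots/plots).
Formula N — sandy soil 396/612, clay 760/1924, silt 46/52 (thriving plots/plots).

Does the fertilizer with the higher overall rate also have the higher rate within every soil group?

Yes

Sandy soil: Blend 1 317/582 = 54.5%, Formula N 396/612 = 64.7% → Formula N
Clay: Blend 1 389/1211 = 32.1%, Formula N 760/1924 = 39.5% → Formula N
Silt: Blend 1 115/145 = 79.3%, Formula N 46/52 = 88.5% → Formula N
Overall: Blend 1 821/1938 = 42.4%, Formula N 1202/2588 = 46.4% → Formula N
Formula N wins overall and in every soil group — no reversal.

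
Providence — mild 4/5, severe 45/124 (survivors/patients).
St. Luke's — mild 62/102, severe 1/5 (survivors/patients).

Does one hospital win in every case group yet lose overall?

Mild: Providence 4/5 = 80.0%, St. Luke's 62/102 = 60.8% → Providence
Severe: Providence 45/124 = 36.3%, St. Luke's 1/5 = 20.0% → Providence
Overall: Providence 49/129 = 38.0%, St. Luke's 63/107 = 58.9% → St. Luke's
Providence wins each case group but St. Luke's wins overall — the comparison reverses. Providence's patients skew toward severe, which has a lower base rate.

Yes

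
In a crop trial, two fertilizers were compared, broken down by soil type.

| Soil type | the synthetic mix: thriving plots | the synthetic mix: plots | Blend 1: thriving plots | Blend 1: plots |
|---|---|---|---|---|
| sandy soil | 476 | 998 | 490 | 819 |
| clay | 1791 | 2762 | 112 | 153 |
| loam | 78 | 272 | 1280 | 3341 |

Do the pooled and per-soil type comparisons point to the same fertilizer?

No

Sandy soil: the synthetic mix 476/998 = 47.7%, Blend 1 490/819 = 59.8% → Blend 1
Clay: the synthetic mix 1791/2762 = 64.8%, Blend 1 112/153 = 73.2% → Blend 1
Loam: the synthetic mix 78/272 = 28.7%, Blend 1 1280/3341 = 38.3% → Blend 1
Overall: the synthetic mix 2345/4032 = 58.2%, Blend 1 1882/4313 = 43.6% → the synthetic mix
Blend 1 wins each soil group but the synthetic mix wins overall — the comparison reverses. Blend 1's plots skew toward loam, which has a lower base rate.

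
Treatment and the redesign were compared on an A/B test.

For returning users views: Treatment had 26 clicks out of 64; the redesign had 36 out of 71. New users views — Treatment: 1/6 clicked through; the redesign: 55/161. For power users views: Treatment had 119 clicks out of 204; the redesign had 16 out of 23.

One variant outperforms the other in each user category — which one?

the redesign

Returning users: Treatment 26/64 = 40.6%, the redesign 36/71 = 50.7% → the redesign
New users: Treatment 1/6 = 16.7%, the redesign 55/161 = 34.2% → the redesign
Power users: Treatment 119/204 = 58.3%, the redesign 16/23 = 69.6% → the redesign
The redesign has the higher rate in all 3 groups.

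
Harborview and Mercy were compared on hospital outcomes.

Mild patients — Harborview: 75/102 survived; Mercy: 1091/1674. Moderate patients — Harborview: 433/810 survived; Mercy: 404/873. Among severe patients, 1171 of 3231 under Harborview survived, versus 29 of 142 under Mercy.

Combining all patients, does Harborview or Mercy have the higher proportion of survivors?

Mercy

Mild: Harborview 75/102 = 73.5%, Mercy 1091/1674 = 65.2% → Harborview
Moderate: Harborview 433/810 = 53.5%, Mercy 404/873 = 46.3% → Harborview
Severe: Harborview 1171/3231 = 36.2%, Mercy 29/142 = 20.4% → Harborview
Overall: Harborview 1679/4143 = 40.5%, Mercy 1524/2689 = 56.7% → Mercy
(Harborview wins every case group but Mercy wins overall — Harborview's patients skew toward the low-rate severe group.)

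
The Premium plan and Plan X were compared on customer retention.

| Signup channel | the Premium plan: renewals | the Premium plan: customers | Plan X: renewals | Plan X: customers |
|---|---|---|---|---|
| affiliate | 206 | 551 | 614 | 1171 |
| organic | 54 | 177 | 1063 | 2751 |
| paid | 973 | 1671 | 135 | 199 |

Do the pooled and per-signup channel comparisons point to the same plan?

Affiliate: the Premium plan 206/551 = 37.4%, Plan X 614/1171 = 52.4% → Plan X
Organic: the Premium plan 54/177 = 30.5%, Plan X 1063/2751 = 38.6% → Plan X
Paid: the Premium plan 973/1671 = 58.2%, Plan X 135/199 = 67.8% → Plan X
Overall: the Premium plan 1233/2399 = 51.4%, Plan X 1812/4121 = 44.0% → the Premium plan
Plan X wins each signup group but the Premium plan wins overall — the comparison reverses. Plan X's customers skew toward organic, which has a lower base rate.

No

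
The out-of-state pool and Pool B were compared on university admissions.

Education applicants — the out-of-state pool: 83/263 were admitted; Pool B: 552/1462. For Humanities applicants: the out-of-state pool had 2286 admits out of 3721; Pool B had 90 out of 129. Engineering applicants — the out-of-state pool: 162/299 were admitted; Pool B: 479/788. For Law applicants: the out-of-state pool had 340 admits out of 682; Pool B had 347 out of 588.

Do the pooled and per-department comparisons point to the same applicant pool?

No

Education: the out-of-state pool 83/263 = 31.6%, Pool B 552/1462 = 37.8% → Pool B
Humanities: the out-of-state pool 2286/3721 = 61.4%, Pool B 90/129 = 69.8% → Pool B
Engineering: the out-of-state pool 162/299 = 54.2%, Pool B 479/788 = 60.8% → Pool B
Law: the out-of-state pool 340/682 = 49.9%, Pool B 347/588 = 59.0% → Pool B
Overall: the out-of-state pool 2871/4965 = 57.8%, Pool B 1468/2967 = 49.5% → the out-of-state pool
Pool B wins each department group but the out-of-state pool wins overall — the comparison reverses. Pool B's applicants skew toward Education, which has a lower base rate.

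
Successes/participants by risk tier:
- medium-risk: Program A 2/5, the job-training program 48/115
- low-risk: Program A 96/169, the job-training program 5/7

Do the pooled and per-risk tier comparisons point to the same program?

Medium-risk: Program A 2/5 = 40.0%, the job-training program 48/115 = 41.7% → the job-training program
Low-risk: Program A 96/169 = 56.8%, the job-training program 5/7 = 71.4% → the job-training program
Overall: Program A 98/174 = 56.3%, the job-training program 53/122 = 43.4% → Program A
The job-training program wins each risk group but Program A wins overall — the comparison reverses. The job-training program's participants skew toward medium-risk, which has a lower base rate.

No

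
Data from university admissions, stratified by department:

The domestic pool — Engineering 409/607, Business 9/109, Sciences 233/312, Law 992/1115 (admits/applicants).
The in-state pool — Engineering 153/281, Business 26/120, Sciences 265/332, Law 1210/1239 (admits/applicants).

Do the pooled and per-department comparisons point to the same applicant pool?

No

Engineering: the domestic pool 409/607 = 67.4%, the in-state pool 153/281 = 54.4% → the domestic pool
Business: the domestic pool 9/109 = 8.3%, the in-state pool 26/120 = 21.7% → the in-state pool
Sciences: the domestic pool 233/312 = 74.7%, the in-state pool 265/332 = 79.8% → the in-state pool
Law: the domestic pool 992/1115 = 89.0%, the in-state pool 1210/1239 = 97.7% → the in-state pool
Overall: the domestic pool 1643/2143 = 76.7%, the in-state pool 1654/1972 = 83.9% → the in-state pool
Neither sweeps: the domestic pool wins 1 of 4 groups, the in-state pool wins 3. The in-state pool wins overall but not every group — no Simpson reversal.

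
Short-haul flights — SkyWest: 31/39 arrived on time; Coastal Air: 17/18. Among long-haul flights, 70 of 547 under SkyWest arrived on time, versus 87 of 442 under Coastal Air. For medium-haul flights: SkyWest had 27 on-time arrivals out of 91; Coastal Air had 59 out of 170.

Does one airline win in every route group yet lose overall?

Short-haul: SkyWest 31/39 = 79.5%, Coastal Air 17/18 = 94.4% → Coastal Air
Long-haul: SkyWest 70/547 = 12.8%, Coastal Air 87/442 = 19.7% → Coastal Air
Medium-haul: SkyWest 27/91 = 29.7%, Coastal Air 59/170 = 34.7% → Coastal Air
Overall: SkyWest 128/677 = 18.9%, Coastal Air 163/630 = 25.9% → Coastal Air
Coastal Air wins overall and in every route group — no reversal.

No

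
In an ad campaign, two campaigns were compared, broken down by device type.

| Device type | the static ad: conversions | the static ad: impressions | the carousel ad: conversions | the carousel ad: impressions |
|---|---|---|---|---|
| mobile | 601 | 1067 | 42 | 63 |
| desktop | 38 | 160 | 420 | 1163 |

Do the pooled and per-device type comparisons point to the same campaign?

No

Mobile: the static ad 601/1067 = 56.3%, the carousel ad 42/63 = 66.7% → the carousel ad
Desktop: the static ad 38/160 = 23.8%, the carousel ad 420/1163 = 36.1% → the carousel ad
Overall: the static ad 639/1227 = 52.1%, the carousel ad 462/1226 = 37.7% → the static ad
The carousel ad wins each device group but the static ad wins overall — the comparison reverses. The carousel ad's impressions skew toward desktop, which has a lower base rate.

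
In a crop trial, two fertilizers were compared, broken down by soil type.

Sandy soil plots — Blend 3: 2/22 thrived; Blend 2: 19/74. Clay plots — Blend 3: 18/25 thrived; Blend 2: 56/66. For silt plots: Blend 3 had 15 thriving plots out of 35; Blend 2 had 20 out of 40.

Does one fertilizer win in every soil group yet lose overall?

No

Sandy soil: Blend 3 2/22 = 9.1%, Blend 2 19/74 = 25.7% → Blend 2
Clay: Blend 3 18/25 = 72.0%, Blend 2 56/66 = 84.8% → Blend 2
Silt: Blend 3 15/35 = 42.9%, Blend 2 20/40 = 50.0% → Blend 2
Overall: Blend 3 35/82 = 42.7%, Blend 2 95/180 = 52.8% → Blend 2
Blend 2 wins overall and in every soil group — no reversal.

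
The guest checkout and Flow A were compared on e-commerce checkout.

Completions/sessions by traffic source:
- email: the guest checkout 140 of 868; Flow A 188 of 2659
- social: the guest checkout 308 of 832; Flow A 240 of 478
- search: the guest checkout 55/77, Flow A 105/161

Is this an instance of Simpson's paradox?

Email: the guest checkout 140/868 = 16.1%, Flow A 188/2659 = 7.1% → the guest checkout
Social: the guest checkout 308/832 = 37.0%, Flow A 240/478 = 50.2% → Flow A
Search: the guest checkout 55/77 = 71.4%, Flow A 105/161 = 65.2% → the guest checkout
Overall: the guest checkout 503/1777 = 28.3%, Flow A 533/3298 = 16.2% → the guest checkout
Neither sweeps: the guest checkout wins 2 of 3 groups, Flow A wins 1. The guest checkout wins overall but not every group — no Simpson reversal.

No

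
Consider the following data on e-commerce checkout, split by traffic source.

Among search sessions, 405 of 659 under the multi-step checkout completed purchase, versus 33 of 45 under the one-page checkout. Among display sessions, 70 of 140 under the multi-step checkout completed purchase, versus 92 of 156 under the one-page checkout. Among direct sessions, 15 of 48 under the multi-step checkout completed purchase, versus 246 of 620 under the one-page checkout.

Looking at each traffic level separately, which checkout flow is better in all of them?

Search: the multi-step checkout 405/659 = 61.5%, the one-page checkout 33/45 = 73.3% → the one-page checkout
Display: the multi-step checkout 70/140 = 50.0%, the one-page checkout 92/156 = 59.0% → the one-page checkout
Direct: the multi-step checkout 15/48 = 31.2%, the one-page checkout 246/620 = 39.7% → the one-page checkout
The one-page checkout has the higher rate in all 3 groups.

the one-page checkout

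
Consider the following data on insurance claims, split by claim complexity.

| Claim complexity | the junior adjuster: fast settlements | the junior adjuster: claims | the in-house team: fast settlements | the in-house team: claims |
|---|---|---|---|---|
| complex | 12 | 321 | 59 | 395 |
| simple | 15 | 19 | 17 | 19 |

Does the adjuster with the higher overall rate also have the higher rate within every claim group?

Complex: the junior adjuster 12/321 = 3.7%, the in-house team 59/395 = 14.9% → the in-house team
Simple: the junior adjuster 15/19 = 78.9%, the in-house team 17/19 = 89.5% → the in-house team
Overall: the junior adjuster 27/340 = 7.9%, the in-house team 76/414 = 18.4% → the in-house team
The in-house team wins overall and in every claim group — no reversal.

Yes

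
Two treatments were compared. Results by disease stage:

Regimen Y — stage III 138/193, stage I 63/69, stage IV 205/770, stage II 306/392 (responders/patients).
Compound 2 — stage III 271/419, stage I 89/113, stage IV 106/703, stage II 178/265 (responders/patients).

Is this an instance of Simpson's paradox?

Stage III: Regimen Y 138/193 = 71.5%, Compound 2 271/419 = 64.7% → Regimen Y
Stage I: Regimen Y 63/69 = 91.3%, Compound 2 89/113 = 78.8% → Regimen Y
Stage IV: Regimen Y 205/770 = 26.6%, Compound 2 106/703 = 15.1% → Regimen Y
Stage II: Regimen Y 306/392 = 78.1%, Compound 2 178/265 = 67.2% → Regimen Y
Overall: Regimen Y 712/1424 = 50.0%, Compound 2 644/1500 = 42.9% → Regimen Y
Regimen Y wins overall and in every disease group — no reversal.

No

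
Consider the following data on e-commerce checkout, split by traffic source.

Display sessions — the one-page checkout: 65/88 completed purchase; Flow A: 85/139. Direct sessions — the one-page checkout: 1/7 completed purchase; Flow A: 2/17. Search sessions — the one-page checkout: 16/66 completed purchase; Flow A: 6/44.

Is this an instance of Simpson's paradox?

No

Display: the one-page checkout 65/88 = 73.9%, Flow A 85/139 = 61.2% → the one-page checkout
Direct: the one-page checkout 1/7 = 14.3%, Flow A 2/17 = 11.8% → the one-page checkout
Search: the one-page checkout 16/66 = 24.2%, Flow A 6/44 = 13.6% → the one-page checkout
Overall: the one-page checkout 82/161 = 50.9%, Flow A 93/200 = 46.5% → the one-page checkout
The one-page checkout wins overall and in every traffic group — no reversal.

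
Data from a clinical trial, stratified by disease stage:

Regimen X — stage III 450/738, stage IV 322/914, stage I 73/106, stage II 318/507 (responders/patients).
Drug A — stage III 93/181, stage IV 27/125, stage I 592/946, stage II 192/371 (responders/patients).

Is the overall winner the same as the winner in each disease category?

Stage III: Regimen X 450/738 = 61.0%, Drug A 93/181 = 51.4% → Regimen X
Stage IV: Regimen X 322/914 = 35.2%, Drug A 27/125 = 21.6% → Regimen X
Stage I: Regimen X 73/106 = 68.9%, Drug A 592/946 = 62.6% → Regimen X
Stage II: Regimen X 318/507 = 62.7%, Drug A 192/371 = 51.8% → Regimen X
Overall: Regimen X 1163/2265 = 51.3%, Drug A 904/1623 = 55.7% → Drug A
Regimen X wins each disease group but Drug A wins overall — the comparison reverses. Regimen X's patients skew toward stage IV, which has a lower base rate.

No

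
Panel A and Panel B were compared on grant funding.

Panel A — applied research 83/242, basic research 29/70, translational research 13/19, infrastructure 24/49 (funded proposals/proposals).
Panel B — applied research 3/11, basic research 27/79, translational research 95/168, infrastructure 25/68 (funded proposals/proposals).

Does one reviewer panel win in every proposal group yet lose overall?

Applied research: Panel A 83/242 = 34.3%, Panel B 3/11 = 27.3% → Panel A
Basic research: Panel A 29/70 = 41.4%, Panel B 27/79 = 34.2% → Panel A
Translational research: Panel A 13/19 = 68.4%, Panel B 95/168 = 56.5% → Panel A
Infrastructure: Panel A 24/49 = 49.0%, Panel B 25/68 = 36.8% → Panel A
Overall: Panel A 149/380 = 39.2%, Panel B 150/326 = 46.0% → Panel B
Panel A wins each proposal group but Panel B wins overall — the comparison reverses. Panel A's proposals skew toward applied research, which has a lower base rate.

Yes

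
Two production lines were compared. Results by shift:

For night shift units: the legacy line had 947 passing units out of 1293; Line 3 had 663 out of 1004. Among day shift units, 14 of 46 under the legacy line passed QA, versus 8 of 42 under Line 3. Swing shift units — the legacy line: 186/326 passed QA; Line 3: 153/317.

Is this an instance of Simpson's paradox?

Night shift: the legacy line 947/1293 = 73.2%, Line 3 663/1004 = 66.0% → the legacy line
Day shift: the legacy line 14/46 = 30.4%, Line 3 8/42 = 19.0% → the legacy line
Swing shift: the legacy line 186/326 = 57.1%, Line 3 153/317 = 48.3% → the legacy line
Overall: the legacy line 1147/1665 = 68.9%, Line 3 824/1363 = 60.5% → the legacy line
The legacy line wins overall and in every shift group — no reversal.

No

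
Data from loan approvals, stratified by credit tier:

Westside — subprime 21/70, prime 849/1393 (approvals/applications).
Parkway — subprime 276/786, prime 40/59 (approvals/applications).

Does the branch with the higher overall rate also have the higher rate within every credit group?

No

Subprime: Westside 21/70 = 30.0%, Parkway 276/786 = 35.1% → Parkway
Prime: Westside 849/1393 = 60.9%, Parkway 40/59 = 67.8% → Parkway
Overall: Westside 870/1463 = 59.5%, Parkway 316/845 = 37.4% → Westside
Parkway wins each credit group but Westside wins overall — the comparison reverses. Parkway's applications skew toward subprime, which has a lower base rate.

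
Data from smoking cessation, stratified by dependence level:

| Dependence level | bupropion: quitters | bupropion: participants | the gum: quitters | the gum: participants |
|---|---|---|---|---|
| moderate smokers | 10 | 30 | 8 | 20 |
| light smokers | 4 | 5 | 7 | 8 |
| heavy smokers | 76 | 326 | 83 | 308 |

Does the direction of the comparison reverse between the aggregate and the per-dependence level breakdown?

No

Moderate smokers: bupropion 10/30 = 33.3%, the gum 8/20 = 40.0% → the gum
Light smokers: bupropion 4/5 = 80.0%, the gum 7/8 = 87.5% → the gum
Heavy smokers: bupropion 76/326 = 23.3%, the gum 83/308 = 26.9% → the gum
Overall: bupropion 90/361 = 24.9%, the gum 98/336 = 29.2% → the gum
The gum wins overall and in every dependence group — no reversal.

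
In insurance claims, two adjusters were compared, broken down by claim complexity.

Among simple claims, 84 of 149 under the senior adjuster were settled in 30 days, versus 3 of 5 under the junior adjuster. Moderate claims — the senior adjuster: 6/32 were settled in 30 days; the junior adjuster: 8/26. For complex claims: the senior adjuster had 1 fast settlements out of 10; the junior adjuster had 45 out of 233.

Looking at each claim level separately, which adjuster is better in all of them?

the junior adjuster

Simple: the senior adjuster 84/149 = 56.4%, the junior adjuster 3/5 = 60.0% → the junior adjuster
Moderate: the senior adjuster 6/32 = 18.8%, the junior adjuster 8/26 = 30.8% → the junior adjuster
Complex: the senior adjuster 1/10 = 10.0%, the junior adjuster 45/233 = 19.3% → the junior adjuster
The junior adjuster has the higher rate in all 3 groups.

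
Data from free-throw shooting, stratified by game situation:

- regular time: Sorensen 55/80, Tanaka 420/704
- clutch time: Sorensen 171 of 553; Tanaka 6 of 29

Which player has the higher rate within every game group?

Regular time: Sorensen 55/80 = 68.8%, Tanaka 420/704 = 59.7% → Sorensen
Clutch time: Sorensen 171/553 = 30.9%, Tanaka 6/29 = 20.7% → Sorensen
Sorensen has the higher rate in both groups.

Sorensen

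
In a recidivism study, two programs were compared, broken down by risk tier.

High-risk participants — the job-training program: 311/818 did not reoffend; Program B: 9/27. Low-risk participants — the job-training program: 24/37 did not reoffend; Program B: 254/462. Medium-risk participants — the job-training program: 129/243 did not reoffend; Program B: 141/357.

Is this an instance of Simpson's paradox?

High-risk: the job-training program 311/818 = 38.0%, Program B 9/27 = 33.3% → the job-training program
Low-risk: the job-training program 24/37 = 64.9%, Program B 254/462 = 55.0% → the job-training program
Medium-risk: the job-training program 129/243 = 53.1%, Program B 141/357 = 39.5% → the job-training program
Overall: the job-training program 464/1098 = 42.3%, Program B 404/846 = 47.8% → Program B
The job-training program wins each risk group but Program B wins overall — the comparison reverses. The job-training program's participants skew toward high-risk, which has a lower base rate.

Yes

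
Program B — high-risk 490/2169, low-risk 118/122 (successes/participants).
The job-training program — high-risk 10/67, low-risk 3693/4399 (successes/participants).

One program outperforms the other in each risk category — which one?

High-risk: Program B 490/2169 = 22.6%, the job-training program 10/67 = 14.9% → Program B
Low-risk: Program B 118/122 = 96.7%, the job-training program 3693/4399 = 84.0% → Program B
Program B has the higher rate in both groups.

Program B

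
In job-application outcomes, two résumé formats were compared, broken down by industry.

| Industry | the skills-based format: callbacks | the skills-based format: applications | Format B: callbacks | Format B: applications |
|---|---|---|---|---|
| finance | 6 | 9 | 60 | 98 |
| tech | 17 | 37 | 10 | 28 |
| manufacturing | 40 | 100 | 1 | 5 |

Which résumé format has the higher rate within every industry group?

the skills-based format

Finance: the skills-based format 6/9 = 66.7%, Format B 60/98 = 61.2% → the skills-based format
Tech: the skills-based format 17/37 = 45.9%, Format B 10/28 = 35.7% → the skills-based format
Manufacturing: the skills-based format 40/100 = 40.0%, Format B 1/5 = 20.0% → the skills-based format
The skills-based format has the higher rate in all 3 groups.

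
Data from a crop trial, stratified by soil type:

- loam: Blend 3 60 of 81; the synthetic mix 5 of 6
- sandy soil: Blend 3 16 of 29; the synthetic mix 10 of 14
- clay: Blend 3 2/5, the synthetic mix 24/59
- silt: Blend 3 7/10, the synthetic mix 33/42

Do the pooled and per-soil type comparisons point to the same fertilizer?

No

Loam: Blend 3 60/81 = 74.1%, the synthetic mix 5/6 = 83.3% → the synthetic mix
Sandy soil: Blend 3 16/29 = 55.2%, the synthetic mix 10/14 = 71.4% → the synthetic mix
Clay: Blend 3 2/5 = 40.0%, the synthetic mix 24/59 = 40.7% → the synthetic mix
Silt: Blend 3 7/10 = 70.0%, the synthetic mix 33/42 = 78.6% → the synthetic mix
Overall: Blend 3 85/125 = 68.0%, the synthetic mix 72/121 = 59.5% → Blend 3
The synthetic mix wins each soil group but Blend 3 wins overall — the comparison reverses. The synthetic mix's plots skew toward clay, which has a lower base rate.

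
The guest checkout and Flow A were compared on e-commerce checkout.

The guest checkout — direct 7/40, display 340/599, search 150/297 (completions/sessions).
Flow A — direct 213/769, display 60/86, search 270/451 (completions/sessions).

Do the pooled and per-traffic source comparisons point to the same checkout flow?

No

Direct: the guest checkout 7/40 = 17.5%, Flow A 213/769 = 27.7% → Flow A
Display: the guest checkout 340/599 = 56.8%, Flow A 60/86 = 69.8% → Flow A
Search: the guest checkout 150/297 = 50.5%, Flow A 270/451 = 59.9% → Flow A
Overall: the guest checkout 497/936 = 53.1%, Flow A 543/1306 = 41.6% → the guest checkout
Flow A wins each traffic group but the guest checkout wins overall — the comparison reverses. Flow A's sessions skew toward direct, which has a lower base rate.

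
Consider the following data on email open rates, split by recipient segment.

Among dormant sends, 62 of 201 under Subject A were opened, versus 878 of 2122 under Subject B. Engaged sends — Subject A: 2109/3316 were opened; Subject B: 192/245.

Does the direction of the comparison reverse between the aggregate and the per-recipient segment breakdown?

Dormant: Subject A 62/201 = 30.8%, Subject B 878/2122 = 41.4% → Subject B
Engaged: Subject A 2109/3316 = 63.6%, Subject B 192/245 = 78.4% → Subject B
Overall: Subject A 2171/3517 = 61.7%, Subject B 1070/2367 = 45.2% → Subject A
Subject B wins each recipient group but Subject A wins overall — the comparison reverses. Subject B's sends skew toward dormant, which has a lower base rate.

Yes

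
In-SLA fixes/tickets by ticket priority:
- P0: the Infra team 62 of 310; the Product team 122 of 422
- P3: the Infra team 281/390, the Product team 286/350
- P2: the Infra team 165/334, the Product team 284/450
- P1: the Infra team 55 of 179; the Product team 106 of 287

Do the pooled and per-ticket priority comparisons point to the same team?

P0: the Infra team 62/310 = 20.0%, the Product team 122/422 = 28.9% → the Product team
P3: the Infra team 281/390 = 72.1%, the Product team 286/350 = 81.7% → the Product team
P2: the Infra team 165/334 = 49.4%, the Product team 284/450 = 63.1% → the Product team
P1: the Infra team 55/179 = 30.7%, the Product team 106/287 = 36.9% → the Product team
Overall: the Infra team 563/1213 = 46.4%, the Product team 798/1509 = 52.9% → the Product team
The Product team wins overall and in every ticket group — no reversal.

Yes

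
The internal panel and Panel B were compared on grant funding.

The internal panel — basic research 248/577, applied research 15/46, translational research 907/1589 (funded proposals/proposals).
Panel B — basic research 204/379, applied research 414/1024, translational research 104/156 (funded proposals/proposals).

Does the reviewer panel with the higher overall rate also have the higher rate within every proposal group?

Basic research: the internal panel 248/577 = 43.0%, Panel B 204/379 = 53.8% → Panel B
Applied research: the internal panel 15/46 = 32.6%, Panel B 414/1024 = 40.4% → Panel B
Translational research: the internal panel 907/1589 = 57.1%, Panel B 104/156 = 66.7% → Panel B
Overall: the internal panel 1170/2212 = 52.9%, Panel B 722/1559 = 46.3% → the internal panel
Panel B wins each proposal group but the internal panel wins overall — the comparison reverses. Panel B's proposals skew toward applied research, which has a lower base rate.

No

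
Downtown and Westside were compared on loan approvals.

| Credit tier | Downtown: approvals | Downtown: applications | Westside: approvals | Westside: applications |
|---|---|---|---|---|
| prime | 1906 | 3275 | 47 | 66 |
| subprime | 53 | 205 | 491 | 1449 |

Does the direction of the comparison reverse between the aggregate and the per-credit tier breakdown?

Yes

Prime: Downtown 1906/3275 = 58.2%, Westside 47/66 = 71.2% → Westside
Subprime: Downtown 53/205 = 25.9%, Westside 491/1449 = 33.9% → Westside
Overall: Downtown 1959/3480 = 56.3%, Westside 538/1515 = 35.5% → Downtown
Westside wins each credit group but Downtown wins overall — the comparison reverses. Westside's applications skew toward subprime, which has a lower base rate.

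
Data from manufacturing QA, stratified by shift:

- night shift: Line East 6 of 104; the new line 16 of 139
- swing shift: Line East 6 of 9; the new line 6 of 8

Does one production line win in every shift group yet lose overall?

Night shift: Line East 6/104 = 5.8%, the new line 16/139 = 11.5% → the new line
Swing shift: Line East 6/9 = 66.7%, the new line 6/8 = 75.0% → the new line
Overall: Line East 12/113 = 10.6%, the new line 22/147 = 15.0% → the new line
The new line wins overall and in every shift group — no reversal.

No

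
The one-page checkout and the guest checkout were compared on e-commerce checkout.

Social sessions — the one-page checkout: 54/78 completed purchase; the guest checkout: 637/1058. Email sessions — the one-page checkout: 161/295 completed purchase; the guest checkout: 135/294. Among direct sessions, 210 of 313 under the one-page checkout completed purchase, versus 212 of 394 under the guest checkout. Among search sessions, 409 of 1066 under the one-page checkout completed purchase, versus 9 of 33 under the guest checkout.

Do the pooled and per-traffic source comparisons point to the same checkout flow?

Social: the one-page checkout 54/78 = 69.2%, the guest checkout 637/1058 = 60.2% → the one-page checkout
Email: the one-page checkout 161/295 = 54.6%, the guest checkout 135/294 = 45.9% → the one-page checkout
Direct: the one-page checkout 210/313 = 67.1%, the guest checkout 212/394 = 53.8% → the one-page checkout
Search: the one-page checkout 409/1066 = 38.4%, the guest checkout 9/33 = 27.3% → the one-page checkout
Overall: the one-page checkout 834/1752 = 47.6%, the guest checkout 993/1779 = 55.8% → the guest checkout
The one-page checkout wins each traffic group but the guest checkout wins overall — the comparison reverses. The one-page checkout's sessions skew toward search, which has a lower base rate.

No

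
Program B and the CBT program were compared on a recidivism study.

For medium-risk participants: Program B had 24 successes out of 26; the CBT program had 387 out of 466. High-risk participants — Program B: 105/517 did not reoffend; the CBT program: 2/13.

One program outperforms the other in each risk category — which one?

Medium-risk: Program B 24/26 = 92.3%, the CBT program 387/466 = 83.0% → Program B
High-risk: Program B 105/517 = 20.3%, the CBT program 2/13 = 15.4% → Program B
Program B has the higher rate in both groups.

Program B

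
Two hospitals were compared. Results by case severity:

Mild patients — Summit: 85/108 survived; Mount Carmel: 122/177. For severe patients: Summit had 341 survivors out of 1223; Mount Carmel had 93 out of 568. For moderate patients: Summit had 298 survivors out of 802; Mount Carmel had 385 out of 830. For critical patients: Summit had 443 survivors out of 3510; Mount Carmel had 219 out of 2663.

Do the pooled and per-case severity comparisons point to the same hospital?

Mild: Summit 85/108 = 78.7%, Mount Carmel 122/177 = 68.9% → Summit
Severe: Summit 341/1223 = 27.9%, Mount Carmel 93/568 = 16.4% → Summit
Moderate: Summit 298/802 = 37.2%, Mount Carmel 385/830 = 46.4% → Mount Carmel
Critical: Summit 443/3510 = 12.6%, Mount Carmel 219/2663 = 8.2% → Summit
Overall: Summit 1167/5643 = 20.7%, Mount Carmel 819/4238 = 19.3% → Summit
Neither sweeps: Summit wins 3 of 4 groups, Mount Carmel wins 1. Summit wins overall but not every group — no Simpson reversal.

No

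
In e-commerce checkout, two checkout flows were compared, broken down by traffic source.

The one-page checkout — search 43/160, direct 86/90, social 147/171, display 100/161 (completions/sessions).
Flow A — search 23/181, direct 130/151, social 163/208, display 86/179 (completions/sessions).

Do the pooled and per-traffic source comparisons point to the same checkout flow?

Search: the one-page checkout 43/160 = 26.9%, Flow A 23/181 = 12.7% → the one-page checkout
Direct: the one-page checkout 86/90 = 95.6%, Flow A 130/151 = 86.1% → the one-page checkout
Social: the one-page checkout 147/171 = 86.0%, Flow A 163/208 = 78.4% → the one-page checkout
Display: the one-page checkout 100/161 = 62.1%, Flow A 86/179 = 48.0% → the one-page checkout
Overall: the one-page checkout 376/582 = 64.6%, Flow A 402/719 = 55.9% → the one-page checkout
The one-page checkout wins overall and in every traffic group — no reversal.

Yes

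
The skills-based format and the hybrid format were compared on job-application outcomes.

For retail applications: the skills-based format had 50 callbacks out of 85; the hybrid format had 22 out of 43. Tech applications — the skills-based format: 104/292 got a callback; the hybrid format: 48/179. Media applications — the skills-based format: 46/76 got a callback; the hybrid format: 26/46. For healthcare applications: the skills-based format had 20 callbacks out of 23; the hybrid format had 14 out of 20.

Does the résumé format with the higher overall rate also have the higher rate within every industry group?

Retail: the skills-based format 50/85 = 58.8%, the hybrid format 22/43 = 51.2% → the skills-based format
Tech: the skills-based format 104/292 = 35.6%, the hybrid format 48/179 = 26.8% → the skills-based format
Media: the skills-based format 46/76 = 60.5%, the hybrid format 26/46 = 56.5% → the skills-based format
Healthcare: the skills-based format 20/23 = 87.0%, the hybrid format 14/20 = 70.0% → the skills-based format
Overall: the skills-based format 220/476 = 46.2%, the hybrid format 110/288 = 38.2% → the skills-based format
The skills-based format wins overall and in every industry group — no reversal.

Yes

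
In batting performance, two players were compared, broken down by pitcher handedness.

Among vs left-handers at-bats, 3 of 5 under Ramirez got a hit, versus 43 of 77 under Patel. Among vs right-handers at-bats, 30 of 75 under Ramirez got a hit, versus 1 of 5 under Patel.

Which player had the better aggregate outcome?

Patel

Vs left-handers: Ramirez 3/5 = 60.0%, Patel 43/77 = 55.8% → Ramirez
Vs right-handers: Ramirez 30/75 = 40.0%, Patel 1/5 = 20.0% → Ramirez
Overall: Ramirez 33/80 = 41.2%, Patel 44/82 = 53.7% → Patel
(Ramirez wins every pitcher group but Patel wins overall — Ramirez's at-bats skew toward the low-rate vs right-handers group.)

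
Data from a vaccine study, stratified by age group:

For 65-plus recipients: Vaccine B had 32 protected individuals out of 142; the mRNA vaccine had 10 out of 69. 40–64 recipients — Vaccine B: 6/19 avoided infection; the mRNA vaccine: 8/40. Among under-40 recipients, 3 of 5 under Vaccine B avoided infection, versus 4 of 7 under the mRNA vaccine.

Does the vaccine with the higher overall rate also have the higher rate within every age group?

Yes

65-plus: Vaccine B 32/142 = 22.5%, the mRNA vaccine 10/69 = 14.5% → Vaccine B
40–64: Vaccine B 6/19 = 31.6%, the mRNA vaccine 8/40 = 20.0% → Vaccine B
Under-40: Vaccine B 3/5 = 60.0%, the mRNA vaccine 4/7 = 57.1% → Vaccine B
Overall: Vaccine B 41/166 = 24.7%, the mRNA vaccine 22/116 = 19.0% → Vaccine B
Vaccine B wins overall and in every age group — no reversal.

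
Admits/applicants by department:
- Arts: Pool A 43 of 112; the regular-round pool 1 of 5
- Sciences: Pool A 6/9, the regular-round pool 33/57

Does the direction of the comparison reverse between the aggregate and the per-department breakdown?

Yes

Arts: Pool A 43/112 = 38.4%, the regular-round pool 1/5 = 20.0% → Pool A
Sciences: Pool A 6/9 = 66.7%, the regular-round pool 33/57 = 57.9% → Pool A
Overall: Pool A 49/121 = 40.5%, the regular-round pool 34/62 = 54.8% → the regular-round pool
Pool A wins each department group but the regular-round pool wins overall — the comparison reverses. Pool A's applicants skew toward Arts, which has a lower base rate.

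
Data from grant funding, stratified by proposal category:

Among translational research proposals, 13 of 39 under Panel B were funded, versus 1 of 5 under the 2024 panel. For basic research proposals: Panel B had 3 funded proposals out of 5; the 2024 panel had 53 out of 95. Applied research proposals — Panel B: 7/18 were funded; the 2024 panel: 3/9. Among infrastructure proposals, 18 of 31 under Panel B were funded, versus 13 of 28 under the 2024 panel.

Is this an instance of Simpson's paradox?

Yes

Translational research: Panel B 13/39 = 33.3%, the 2024 panel 1/5 = 20.0% → Panel B
Basic research: Panel B 3/5 = 60.0%, the 2024 panel 53/95 = 55.8% → Panel B
Applied research: Panel B 7/18 = 38.9%, the 2024 panel 3/9 = 33.3% → Panel B
Infrastructure: Panel B 18/31 = 58.1%, the 2024 panel 13/28 = 46.4% → Panel B
Overall: Panel B 41/93 = 44.1%, the 2024 panel 70/137 = 51.1% → the 2024 panel
Panel B wins each proposal group but the 2024 panel wins overall — the comparison reverses. Panel B's proposals skew toward translational research, which has a lower base rate.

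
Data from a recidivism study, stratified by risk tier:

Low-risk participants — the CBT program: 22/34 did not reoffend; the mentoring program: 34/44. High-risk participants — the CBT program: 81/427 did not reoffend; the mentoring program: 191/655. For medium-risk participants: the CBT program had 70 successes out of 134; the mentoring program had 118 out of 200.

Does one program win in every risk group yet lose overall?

Low-risk: the CBT program 22/34 = 64.7%, the mentoring program 34/44 = 77.3% → the mentoring program
High-risk: the CBT program 81/427 = 19.0%, the mentoring program 191/655 = 29.2% → the mentoring program
Medium-risk: the CBT program 70/134 = 52.2%, the mentoring program 118/200 = 59.0% → the mentoring program
Overall: the CBT program 173/595 = 29.1%, the mentoring program 343/899 = 38.2% → the mentoring program
The mentoring program wins overall and in every risk group — no reversal.

No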